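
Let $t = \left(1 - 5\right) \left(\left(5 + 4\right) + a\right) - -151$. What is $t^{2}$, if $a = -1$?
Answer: $14161$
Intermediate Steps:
$t = 119$ ($t = \left(1 - 5\right) \left(\left(5 + 4\right) - 1\right) - -151 = - 4 \left(9 - 1\right) + 151 = \left(-4\right) 8 + 151 = -32 + 151 = 119$)
$t^{2} = 119^{2} = 14161$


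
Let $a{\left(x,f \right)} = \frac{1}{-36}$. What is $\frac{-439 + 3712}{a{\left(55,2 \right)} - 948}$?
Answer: $- \frac{117828}{34129} \approx -3.4524$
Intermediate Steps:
$a{\left(x,f \right)} = - \frac{1}{36}$
$\frac{-439 + 3712}{a{\left(55,2 \right)} - 948} = \frac{-439 + 3712}{- \frac{1}{36} - 948} = \frac{3273}{- \frac{34129}{36}} = 3273 \left(- \frac{36}{34129}\right) = - \frac{117828}{34129}$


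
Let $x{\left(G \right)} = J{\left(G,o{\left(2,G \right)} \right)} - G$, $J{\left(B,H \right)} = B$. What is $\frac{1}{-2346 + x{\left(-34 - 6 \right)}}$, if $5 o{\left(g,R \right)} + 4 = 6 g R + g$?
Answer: $- \frac{1}{2346} \approx -0.00042626$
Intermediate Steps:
$o{\left(g,R \right)} = - \frac{4}{5} + \frac{g}{5} + \frac{6 R g}{5}$ ($o{\left(g,R \right)} = - \frac{4}{5} + \frac{6 g R + g}{5} = - \frac{4}{5} + \frac{6 R g + g}{5} = - \frac{4}{5} + \frac{g + 6 R g}{5} = - \frac{4}{5} + \left(\frac{g}{5} + \frac{6 R g}{5}\right) = - \frac{4}{5} + \frac{g}{5} + \frac{6 R g}{5}$)
$x{\left(G \right)} = 0$ ($x{\left(G \right)} = G - G = 0$)
$\frac{1}{-2346 + x{\left(-34 - 6 \right)}} = \frac{1}{-2346 + 0} = \frac{1}{-2346} = - \frac{1}{2346}$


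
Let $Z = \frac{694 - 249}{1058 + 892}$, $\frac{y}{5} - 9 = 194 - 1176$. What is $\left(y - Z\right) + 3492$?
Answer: $- \frac{535559}{390} \approx -1373.2$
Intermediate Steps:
$y = -4865$ ($y = 45 + 5 \left(194 - 1176\right) = 45 + 5 \left(-982\right) = 45 - 4910 = -4865$)
$Z = \frac{89}{390}$ ($Z = \frac{445}{1950} = 445 \cdot \frac{1}{1950} = \frac{89}{390} \approx 0.22821$)
$\left(y - Z\right) + 3492 = \left(-4865 - \frac{89}{390}\right) + 3492 = - \frac{1897439}{390} + 3492 = - \frac{535559}{390}$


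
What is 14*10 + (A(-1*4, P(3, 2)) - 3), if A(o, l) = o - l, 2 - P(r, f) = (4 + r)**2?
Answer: 180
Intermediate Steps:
P(r, f) = 2 - (4 + r)**2
14*10 + (A(-1*4, P(3, 2)) - 3) = 14*10 + ((-1*4 - (2 - (4 + 3)**2)) - 3) = 140 + ((-4 - (2 - 1*7**2)) - 3) = 140 + ((-4 - (2 - 1*49)) - 3) = 140 + ((-4 - (2 - 49)) - 3) = 140 + ((-4 - 1*(-47)) - 3) = 140 + ((-4 + 47) - 3) = 140 + (43 - 3) = 140 + 40 = 180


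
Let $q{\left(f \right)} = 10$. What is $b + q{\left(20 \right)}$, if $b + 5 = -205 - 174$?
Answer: $-374$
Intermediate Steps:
$b = -384$ ($b = -5 - 379 = -384$)
$b + q{\left(20 \right)} = -384 + 10 = -374$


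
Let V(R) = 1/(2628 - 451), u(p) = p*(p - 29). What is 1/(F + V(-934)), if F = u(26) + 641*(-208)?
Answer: -2177/290424861 ≈ -7.4959e-6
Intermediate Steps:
u(p) = p*(-29 + p)
V(R) = 1/2177
F = -133406 (F = 26*(-29 + 26) + 641*(-208) = 26*(-3) - 133328 = -78 - 133328 = -133406)
1/(F + V(-934)) = 1/(-133406 + 1/2177) = 1/(-290424861/2177) = -2177/290424861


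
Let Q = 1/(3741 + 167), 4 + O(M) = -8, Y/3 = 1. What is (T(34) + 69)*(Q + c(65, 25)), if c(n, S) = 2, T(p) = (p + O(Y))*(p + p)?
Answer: 12233605/3908 ≈ 3130.4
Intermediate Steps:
Y = 3 (Y = 3*1 = 3)
O(M) = -12 (O(M) = -4 - 8 = -12)
T(p) = 2*p*(-12 + p) (T(p) = (p - 12)*(p + p) = (-12 + p)*(2*p) = 2*p*(-12 + p))
Q = 1/3908 ≈ 0.00025589
(T(34) + 69)*(Q + c(65, 25)) = (2*34*(-12 + 34) + 69)*(1/3908 + 2) = (2*34*22 + 69)*(7817/3908) = (1496 + 69)*(7817/3908) = 1565*(7817/3908) = 12233605/3908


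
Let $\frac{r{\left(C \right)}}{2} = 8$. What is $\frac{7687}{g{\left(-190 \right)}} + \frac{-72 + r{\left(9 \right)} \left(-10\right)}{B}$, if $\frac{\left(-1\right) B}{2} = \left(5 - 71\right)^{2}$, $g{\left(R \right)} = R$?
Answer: $- \frac{8365633}{206910} \approx -40.431$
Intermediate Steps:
$B = -8712$ ($B = - 2 \left(5 - 71\right)^{2} = - 2 \left(-66\right)^{2} = \left(-2\right) 4356 = -8712$)
$r{\left(C \right)} = 16$ ($r{\left(C \right)} = 2 \cdot 8 = 16$)
$\frac{7687}{g{\left(-190 \right)}} + \frac{-72 + r{\left(9 \right)} \left(-10\right)}{B} = \frac{7687}{-190} + \frac{-72 + 16 \left(-10\right)}{-8712} = 7687 \left(- \frac{1}{190}\right) + \left(-72 - 160\right) \left(- \frac{1}{8712}\right) = - \frac{7687}{190} - - \frac{29}{1089} = - \frac{7687}{190} + \frac{29}{1089} = - \frac{8365633}{206910}$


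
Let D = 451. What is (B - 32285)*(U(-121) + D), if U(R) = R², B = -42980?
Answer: -1135899380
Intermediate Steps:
(B - 32285)*(U(-121) + D) = (-42980 - 32285)*((-121)² + 451) = -75265*(14641 + 451) = -75265*15092 = -1135899380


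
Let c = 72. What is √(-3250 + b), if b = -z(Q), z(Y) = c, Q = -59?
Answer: I*√3322 ≈ 57.637*I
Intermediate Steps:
z(Y) = 72
b = -72 (b = -1*72 = -72)
√(-3250 + b) = √(-3250 - 72) = √(-3322) = I*√3322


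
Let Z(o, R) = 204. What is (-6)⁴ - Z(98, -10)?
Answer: 1092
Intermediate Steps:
(-6)⁴ - Z(98, -10) = (-6)⁴ - 1*204 = 1296 - 204 = 1092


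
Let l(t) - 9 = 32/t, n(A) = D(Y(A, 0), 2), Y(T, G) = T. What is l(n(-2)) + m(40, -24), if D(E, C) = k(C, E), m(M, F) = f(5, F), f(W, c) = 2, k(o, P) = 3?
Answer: 65/3 ≈ 21.667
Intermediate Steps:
m(M, F) = 2
D(E, C) = 3
n(A) = 3
l(t) = 9 + 32/t
l(n(-2)) + m(40, -24) = (9 + 32/3) + 2 = 59/3 + 2 = 65/3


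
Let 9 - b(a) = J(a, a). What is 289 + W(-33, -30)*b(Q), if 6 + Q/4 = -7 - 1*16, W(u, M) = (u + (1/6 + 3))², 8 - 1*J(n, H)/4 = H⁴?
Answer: 23205877566965/36 ≈ 6.4461e+11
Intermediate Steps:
J(n, H) = 32 - 4*H⁴
W(u, M) = (19/6 + u)² (W(u, M) = (u + (⅙ + 3))² = (u + 19/6)² = (19/6 + u)²)
Q = -116 (Q = -24 + 4*(-7 - 1*16) = -24 + 4*(-7 - 16) = -24 + 4*(-23) = -24 - 92 = -116)
b(a) = -23 + 4*a⁴ (b(a) = 9 - (32 - 4*a⁴) = 9 + (-32 + 4*a⁴) = -23 + 4*a⁴)
289 + W(-33, -30)*b(Q) = 289 + ((19 + 6*(-33))²/36)*(-23 + 4*(-116)⁴) = 289 + ((19 - 198)²/36)*(-23 + 4*181063936) = 289 + ((1/36)*(-179)²)*(-23 + 724255744) = 289 + ((1/36)*32041)*724255721 = 289 + (32041/36)*724255721 = 289 + 23205877556561/36 = 23205877566965/36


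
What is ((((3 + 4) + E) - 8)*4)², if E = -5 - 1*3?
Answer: 1296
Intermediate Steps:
E = -8 (E = -5 - 3 = -8)
((((3 + 4) + E) - 8)*4)² = ((((3 + 4) - 8) - 8)*4)² = (((7 - 8) - 8)*4)² = ((-1 - 8)*4)² = (-9*4)² = (-36)² = 1296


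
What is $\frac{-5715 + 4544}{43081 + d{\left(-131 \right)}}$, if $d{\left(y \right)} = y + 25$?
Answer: $- \frac{1171}{42975} \approx -0.027248$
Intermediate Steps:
$d{\left(y \right)} = 25 + y$
$\frac{-5715 + 4544}{43081 + d{\left(-131 \right)}} = \frac{-5715 + 4544}{43081 + \left(25 - 131\right)} = - \frac{1171}{43081 - 106} = - \frac{1171}{42975}$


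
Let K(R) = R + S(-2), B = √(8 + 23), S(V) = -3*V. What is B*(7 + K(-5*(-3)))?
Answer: 28*√31 ≈ 155.90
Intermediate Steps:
B = √31 ≈ 5.5678
K(R) = 6 + R (K(R) = R - 3*(-2) = R + 6 = 6 + R)
B*(7 + K(-5*(-3))) = √31*(7 + (6 - 5*(-3))) = √31*(7 + (6 + 15)) = √31*(7 + 21) = √31*28 = 28*√31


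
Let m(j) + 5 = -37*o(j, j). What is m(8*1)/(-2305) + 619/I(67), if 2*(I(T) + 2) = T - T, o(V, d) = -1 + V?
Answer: -1426267/4610 ≈ -309.39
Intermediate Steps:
I(T) = -2 (I(T) = -2 + (T - T)/2 = -2 + (½)*0 = -2 + 0 = -2)
m(j) = 32 - 37*j (m(j) = -5 - 37*(-1 + j) = -5 + (37 - 37*j) = 32 - 37*j)
m(8*1)/(-2305) + 619/I(67) = (32 - 296)/(-2305) + 619/(-2) = (32 - 37*8)*(-1/2305) + 619*(-½) = (32 - 296)*(-1/2305) - 619/2 = -264*(-1/2305) - 619/2 = 264/2305 - 619/2 = -1426267/4610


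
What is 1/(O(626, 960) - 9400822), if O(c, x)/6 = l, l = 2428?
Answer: -1/9386254 ≈ -1.0654e-7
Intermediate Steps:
O(c, x) = 14568 (O(c, x) = 6*2428 = 14568)
1/(O(626, 960) - 9400822) = 1/(14568 - 9400822) = 1/(-9386254) = -1/9386254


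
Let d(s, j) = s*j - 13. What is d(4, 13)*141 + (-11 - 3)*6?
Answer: 5415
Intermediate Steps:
d(s, j) = -13 + j*s (d(s, j) = j*s - 13 = -13 + j*s)
d(4, 13)*141 + (-11 - 3)*6 = (-13 + 13*4)*141 + (-11 - 3)*6 = (-13 + 52)*141 - 14*6 = 39*141 - 84 = 5499 - 84 = 5415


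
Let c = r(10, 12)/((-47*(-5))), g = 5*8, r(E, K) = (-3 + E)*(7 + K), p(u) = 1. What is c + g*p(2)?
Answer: 9533/235 ≈ 40.566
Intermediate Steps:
g = 40
c = 133/235 (c = (-21 - 3*12 + 7*10 + 10*12)/((-47*(-5))) = (-21 - 36 + 70 + 120)/235 = 133*(1/235) = 133/235 ≈ 0.56596)
c + g*p(2) = 133/235 + 40*1 = 133/235 + 40 = 9533/235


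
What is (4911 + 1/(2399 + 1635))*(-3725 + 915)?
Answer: -27834419875/2017 ≈ -1.3800e+7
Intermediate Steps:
(4911 + 1/(2399 + 1635))*(-3725 + 915) = (4911 + 1/4034)*(-2810) = (19810975/4034)*(-2810) = -27834419875/2017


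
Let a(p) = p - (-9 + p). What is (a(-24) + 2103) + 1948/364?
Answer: 192679/91 ≈ 2117.4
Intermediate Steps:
a(p) = 9 (a(p) = p + (9 - p) = 9)
(a(-24) + 2103) + 1948/364 = (9 + 2103) + 1948/364 = 2112 + 1948*(1/364) = 2112 + 487/91 = 192679/91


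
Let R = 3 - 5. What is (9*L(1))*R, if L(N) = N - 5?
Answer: 72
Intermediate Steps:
L(N) = -5 + N
R = -2
(9*L(1))*R = (9*(-5 + 1))*(-2) = (9*(-4))*(-2) = -36*(-2) = 72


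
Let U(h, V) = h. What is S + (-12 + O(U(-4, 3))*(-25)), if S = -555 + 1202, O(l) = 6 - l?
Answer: 385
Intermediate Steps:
S = 647
S + (-12 + O(U(-4, 3))*(-25)) = 647 + (-12 + (6 - 1*(-4))*(-25)) = 647 + (-12 + (6 + 4)*(-25)) = 647 + (-12 + 10*(-25)) = 647 + (-12 - 250) = 647 - 262 = 385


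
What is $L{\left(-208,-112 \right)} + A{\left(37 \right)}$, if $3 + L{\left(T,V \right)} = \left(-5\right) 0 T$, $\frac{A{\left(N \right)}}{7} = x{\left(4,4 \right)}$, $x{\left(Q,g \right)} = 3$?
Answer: $18$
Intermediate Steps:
$A{\left(N \right)} = 21$ ($A{\left(N \right)} = 7 \cdot 3 = 21$)
$L{\left(T,V \right)} = -3$ ($L{\left(T,V \right)} = -3 + \left(-5\right) 0 T = -3 + 0 T = -3 + 0 = -3$)
$L{\left(-208,-112 \right)} + A{\left(37 \right)} = -3 + 21 = 18$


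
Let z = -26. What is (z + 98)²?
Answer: 5184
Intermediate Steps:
(z + 98)² = (-26 + 98)² = 72² = 5184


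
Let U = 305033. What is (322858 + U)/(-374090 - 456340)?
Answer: -209297/276810 ≈ -0.75610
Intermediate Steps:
(322858 + U)/(-374090 - 456340) = (322858 + 305033)/(-374090 - 456340) = 627891/(-830430) = 627891*(-1/830430) = -209297/276810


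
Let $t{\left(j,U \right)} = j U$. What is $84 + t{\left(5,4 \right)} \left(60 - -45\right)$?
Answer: $2184$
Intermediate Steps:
$t{\left(j,U \right)} = U j$
$84 + t{\left(5,4 \right)} \left(60 - -45\right) = 84 + 4 \cdot 5 \left(60 - -45\right) = 84 + 20 \left(60 + 45\right) = 84 + 20 \cdot 105 = 84 + 2100 = 2184$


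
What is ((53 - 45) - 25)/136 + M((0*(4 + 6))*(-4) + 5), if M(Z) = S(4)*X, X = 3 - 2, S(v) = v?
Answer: 31/8 ≈ 3.8750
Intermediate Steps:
X = 1
M(Z) = 4 (M(Z) = 4*1 = 4)
((53 - 45) - 25)/136 + M((0*(4 + 6))*(-4) + 5) = ((53 - 45) - 25)/136 + 4 = (8 - 25)/136 + 4 = (1/136)*(-17) + 4 = -1/8 + 4 = 31/8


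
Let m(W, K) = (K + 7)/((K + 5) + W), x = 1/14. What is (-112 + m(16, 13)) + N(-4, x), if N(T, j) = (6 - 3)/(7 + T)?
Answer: -1877/17 ≈ -110.41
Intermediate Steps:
x = 1/14 ≈ 0.071429
N(T, j) = 3/(7 + T)
m(W, K) = (7 + K)/(5 + K + W) (m(W, K) = (7 + K)/((5 + K) + W) = (7 + K)/(5 + K + W))
(-112 + m(16, 13)) + N(-4, x) = (-112 + (7 + 13)/(5 + 13 + 16)) + 3/(7 - 4) = (-112 + 20/34) + 3/3 = (-112 + (1/34)*20) + 3*(⅓) = (-112 + 10/17) + 1 = -1894/17 + 1 = -1877/17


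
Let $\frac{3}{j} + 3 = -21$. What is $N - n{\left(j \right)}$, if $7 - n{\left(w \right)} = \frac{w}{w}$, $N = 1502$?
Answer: $1496$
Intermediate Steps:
$j = - \frac{1}{8}$ ($j = \frac{3}{-3 - 21} = \frac{3}{-24} = 3 \left(- \frac{1}{24}\right) = - \frac{1}{8} \approx -0.125$)
$n{\left(w \right)} = 6$ ($n{\left(w \right)} = 7 - \frac{w}{w} = 7 - 1 = 6$)
$N - n{\left(j \right)} = 1502 - 6 = 1496$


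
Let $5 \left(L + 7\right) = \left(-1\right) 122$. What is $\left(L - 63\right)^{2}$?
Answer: $\frac{222784}{25} \approx 8911.4$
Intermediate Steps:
$L = - \frac{157}{5}$ ($L = -7 + \frac{\left(-1\right) 122}{5} = -7 + \frac{1}{5} \left(-122\right) = -7 - \frac{122}{5} = - \frac{157}{5} \approx -31.4$)
$\left(L - 63\right)^{2} = \left(- \frac{157}{5} - 63\right)^{2} = \left(- \frac{472}{5}\right)^{2} = \frac{222784}{25}$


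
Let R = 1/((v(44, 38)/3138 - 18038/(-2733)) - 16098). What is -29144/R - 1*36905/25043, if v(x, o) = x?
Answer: 16786891413511919177/35795437437 ≈ 4.6897e+8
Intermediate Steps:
R = -1429359/23000367266 (R = 1/((44/3138 - 18038/(-2733)) - 16098) = 1/((44*(1/3138) - 18038*(-1/2733)) - 16098) = 1/((22/1569 + 18038/2733) - 16098) = 1/(9453916/1429359 - 16098) = 1/(-23000367266/1429359) = -1429359/23000367266 ≈ -6.2145e-5)
-29144/R - 1*36905/25043 = -29144/(-1429359/23000367266) - 1*36905/25043 = -29144*(-23000367266/1429359) - 36905*1/25043 = 670322703600304/1429359 - 36905/25043 = 16786891413511919177/35795437437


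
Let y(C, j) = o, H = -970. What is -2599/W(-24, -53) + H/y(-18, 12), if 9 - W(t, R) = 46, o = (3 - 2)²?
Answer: -33291/37 ≈ -899.76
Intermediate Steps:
o = 1 (o = 1² = 1)
W(t, R) = -37 (W(t, R) = 9 - 1*46 = 9 - 46 = -37)
y(C, j) = 1
-2599/W(-24, -53) + H/y(-18, 12) = -2599/(-37) - 970/1 = -2599*(-1/37) - 970*1 = 2599/37 - 970 = -33291/37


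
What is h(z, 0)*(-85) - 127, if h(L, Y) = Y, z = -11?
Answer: -127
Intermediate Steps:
h(z, 0)*(-85) - 127 = 0*(-85) - 127 = 0 - 127 = -127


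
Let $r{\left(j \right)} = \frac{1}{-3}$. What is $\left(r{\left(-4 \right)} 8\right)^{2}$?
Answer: $\frac{64}{9} \approx 7.1111$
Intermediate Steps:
$r{\left(j \right)} = - \frac{1}{3}$
$\left(r{\left(-4 \right)} 8\right)^{2} = \left(\left(- \frac{1}{3}\right) 8\right)^{2} = \left(- \frac{8}{3}\right)^{2} = \frac{64}{9}$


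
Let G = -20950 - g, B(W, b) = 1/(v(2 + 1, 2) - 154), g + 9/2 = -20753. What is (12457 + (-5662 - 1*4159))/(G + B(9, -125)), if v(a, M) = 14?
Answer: -369040/26951 ≈ -13.693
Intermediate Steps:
g = -41515/2 (g = -9/2 - 20753 = -41515/2 ≈ -20758.)
B(W, b) = -1/140 (B(W, b) = 1/(14 - 154) = 1/(-140) = -1/140)
G = -385/2 (G = -20950 - 1*(-41515/2) = -20950 + 41515/2 = -385/2 ≈ -192.50)
(12457 + (-5662 - 1*4159))/(G + B(9, -125)) = (12457 + (-5662 - 1*4159))/(-385/2 - 1/140) = (12457 + (-5662 - 4159))/(-26951/140) = (12457 - 9821)*(-140/26951) = 2636*(-140/26951) = -369040/26951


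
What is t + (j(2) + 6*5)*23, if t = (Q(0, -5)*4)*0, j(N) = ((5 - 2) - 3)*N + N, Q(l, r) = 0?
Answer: 736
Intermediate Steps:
j(N) = N (j(N) = (3 - 3)*N + N = 0*N + N = 0 + N = N)
t = 0 (t = (0*4)*0 = 0*0 = 0)
t + (j(2) + 6*5)*23 = 0 + (2 + 6*5)*23 = 0 + (2 + 30)*23 = 0 + 32*23 = 0 + 736 = 736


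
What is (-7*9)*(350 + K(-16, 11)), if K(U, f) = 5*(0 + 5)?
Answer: -23625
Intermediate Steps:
K(U, f) = 25 (K(U, f) = 5*5 = 25)
(-7*9)*(350 + K(-16, 11)) = (-7*9)*(350 + 25) = -63*375 = -23625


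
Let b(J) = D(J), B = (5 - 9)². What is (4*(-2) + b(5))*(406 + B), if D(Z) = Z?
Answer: -1266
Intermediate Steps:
B = 16 (B = (-4)² = 16)
b(J) = J
(4*(-2) + b(5))*(406 + B) = (4*(-2) + 5)*(406 + 16) = (-8 + 5)*422 = -3*422 = -1266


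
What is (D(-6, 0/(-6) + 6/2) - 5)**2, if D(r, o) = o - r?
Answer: 16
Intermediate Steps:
(D(-6, 0/(-6) + 6/2) - 5)**2 = (((0/(-6) + 6/2) - 1*(-6)) - 5)**2 = (((0*(-1/6) + 6*(1/2)) + 6) - 5)**2 = (((0 + 3) + 6) - 5)**2 = ((3 + 6) - 5)**2 = (9 - 5)**2 = 4**2 = 16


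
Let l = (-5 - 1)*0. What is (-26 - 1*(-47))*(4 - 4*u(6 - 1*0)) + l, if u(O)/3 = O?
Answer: -1428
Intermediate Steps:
u(O) = 3*O
l = 0 (l = -6*0 = 0)
(-26 - 1*(-47))*(4 - 4*u(6 - 1*0)) + l = (-26 - 1*(-47))*(4 - 12*(6 - 1*0)) + 0 = (-26 + 47)*(4 - 12*(6 + 0)) + 0 = 21*(4 - 12*6) + 0 = 21*(4 - 4*18) + 0 = 21*(4 - 72) + 0 = 21*(-68) + 0 = -1428 + 0 = -1428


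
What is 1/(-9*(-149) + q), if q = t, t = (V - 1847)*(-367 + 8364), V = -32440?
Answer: -1/274191798 ≈ -3.6471e-9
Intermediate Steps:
t = -274193139 (t = (-32440 - 1847)*(-367 + 8364) = -34287*7997 = -274193139)
q = -274193139
1/(-9*(-149) + q) = 1/(-9*(-149) - 274193139) = 1/(1341 - 274193139) = 1/(-274191798) = -1/274191798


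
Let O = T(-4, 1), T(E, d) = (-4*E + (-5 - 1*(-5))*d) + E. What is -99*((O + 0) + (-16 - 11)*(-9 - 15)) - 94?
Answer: -65434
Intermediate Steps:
T(E, d) = -3*E (T(E, d) = (-4*E + (-5 + 5)*d) + E = (-4*E + 0*d) + E = (-4*E + 0) + E = -4*E + E = -3*E)
O = 12 (O = -3*(-4) = 12)
-99*((O + 0) + (-16 - 11)*(-9 - 15)) - 94 = -99*((12 + 0) + (-16 - 11)*(-9 - 15)) - 94 = -99*(12 - 27*(-24)) - 94 = -99*(12 + 648) - 94 = -99*660 - 94 = -65340 - 94 = -65434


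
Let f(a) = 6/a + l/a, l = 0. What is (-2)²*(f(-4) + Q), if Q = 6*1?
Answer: 18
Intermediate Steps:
Q = 6
f(a) = 6/a (f(a) = 6/a + 0/a = 6/a + 0 = 6/a)
(-2)²*(f(-4) + Q) = (-2)²*(6/(-4) + 6) = 4*(6*(-¼) + 6) = 4*(-3/2 + 6) = 4*(9/2) = 18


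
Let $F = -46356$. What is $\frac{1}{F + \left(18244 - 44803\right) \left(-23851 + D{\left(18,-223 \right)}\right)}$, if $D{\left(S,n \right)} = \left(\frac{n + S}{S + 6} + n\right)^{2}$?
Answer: $- \frac{64}{50589224207} \approx -1.2651 \cdot 10^{-9}$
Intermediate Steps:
$D{\left(S,n \right)} = \left(n + \frac{S + n}{6 + S}\right)^{2}$ ($D{\left(S,n \right)} = \left(\frac{S + n}{6 + S} + n\right)^{2} = \left(n + \frac{S + n}{6 + S}\right)^{2}$)
$\frac{1}{F + \left(18244 - 44803\right) \left(-23851 + D{\left(18,-223 \right)}\right)} = \frac{1}{-46356 + \left(18244 - 44803\right) \left(-23851 + \frac{\left(18 + 7 \left(-223\right) + 18 \left(-223\right)\right)^{2}}{\left(6 + 18\right)^{2}}\right)} = \frac{1}{-46356 - 26559 \left(-23851 + \frac{\left(18 - 1561 - 4014\right)^{2}}{576}\right)} = \frac{1}{-46356 - 26559 \left(-23851 + \frac{\left(-5557\right)^{2}}{576}\right)} = \frac{1}{-46356 - 26559 \left(-23851 + \frac{1}{576} \cdot 30880249\right)} = \frac{1}{-46356 - 26559 \left(-23851 + \frac{30880249}{576}\right)} = \frac{1}{-46356 - \frac{50586257423}{64}} = \frac{1}{- \frac{50589224207}{64}} = - \frac{64}{50589224207}$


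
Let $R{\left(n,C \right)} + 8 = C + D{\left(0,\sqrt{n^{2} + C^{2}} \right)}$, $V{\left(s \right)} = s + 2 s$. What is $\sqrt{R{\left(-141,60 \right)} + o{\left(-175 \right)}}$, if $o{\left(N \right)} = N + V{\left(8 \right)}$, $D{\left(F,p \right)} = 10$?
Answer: $i \sqrt{89} \approx 9.434 i$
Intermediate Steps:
$V{\left(s \right)} = 3 s$
$R{\left(n,C \right)} = 2 + C$ ($R{\left(n,C \right)} = -8 + \left(C + 10\right) = -8 + \left(10 + C\right) = 2 + C$)
$o{\left(N \right)} = 24 + N$ ($o{\left(N \right)} = N + 3 \cdot 8 = N + 24 = 24 + N$)
$\sqrt{R{\left(-141,60 \right)} + o{\left(-175 \right)}} = \sqrt{\left(2 + 60\right) + \left(24 - 175\right)} = \sqrt{62 - 151} = \sqrt{-89} = i \sqrt{89}$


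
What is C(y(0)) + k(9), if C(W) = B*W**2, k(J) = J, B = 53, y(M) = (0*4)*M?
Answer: 9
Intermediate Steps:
y(M) = 0 (y(M) = 0*M = 0)
C(W) = 53*W**2
C(y(0)) + k(9) = 53*0**2 + 9 = 53*0 + 9 = 0 + 9 = 9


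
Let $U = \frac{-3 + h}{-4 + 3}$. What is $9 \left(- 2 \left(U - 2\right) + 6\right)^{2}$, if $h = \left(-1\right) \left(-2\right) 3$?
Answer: $2304$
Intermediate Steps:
$h = 6$ ($h = 2 \cdot 3 = 6$)
$U = -3$ ($U = \frac{-3 + 6}{-4 + 3} = \frac{3}{-1} = 3 \left(-1\right) = -3$)
$9 \left(- 2 \left(U - 2\right) + 6\right)^{2} = 9 \left(- 2 \left(-3 - 2\right) + 6\right)^{2} = 9 \left(\left(-2\right) \left(-5\right) + 6\right)^{2} = 9 \left(10 + 6\right)^{2} = 9 \cdot 16^{2} = 9 \cdot 256 = 2304$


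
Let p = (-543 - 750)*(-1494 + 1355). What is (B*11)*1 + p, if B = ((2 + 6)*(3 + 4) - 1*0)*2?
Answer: 180959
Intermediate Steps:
B = 112 (B = (8*7 + 0)*2 = (56 + 0)*2 = 56*2 = 112)
p = 179727 (p = -1293*(-139) = 179727)
(B*11)*1 + p = (112*11)*1 + 179727 = 1232*1 + 179727 = 1232 + 179727 = 180959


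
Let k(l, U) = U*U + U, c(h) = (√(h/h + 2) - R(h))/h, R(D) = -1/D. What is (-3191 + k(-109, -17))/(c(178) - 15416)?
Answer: 45173714729918628/238574164046039797 + 16462436088*√3/238574164046039797 ≈ 0.18935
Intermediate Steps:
c(h) = (√3 + 1/h)/h (c(h) = (√(h/h + 2) - (-1)/h)/h = (√(1 + 2) + 1/h)/h = (√3 + 1/h)/h)
k(l, U) = U + U² (k(l, U) = U² + U = U + U²)
(-3191 + k(-109, -17))/(c(178) - 15416) = (-3191 - 17*(1 - 17))/((1 + 178*√3)/178² - 15416) = (-3191 - 17*(-16))/((1 + 178*√3)/31684 - 15416) = (-3191 + 272)/((1/31684 + √3/178) - 15416) = -2919/(-488440543/31684 + √3/178)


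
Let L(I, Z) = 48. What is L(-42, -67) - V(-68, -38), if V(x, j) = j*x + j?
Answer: -2498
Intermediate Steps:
V(x, j) = j + j*x
L(-42, -67) - V(-68, -38) = 48 - (-38)*(1 - 68) = 48 - (-38)*(-67) = 48 - 1*2546 = 48 - 2546 = -2498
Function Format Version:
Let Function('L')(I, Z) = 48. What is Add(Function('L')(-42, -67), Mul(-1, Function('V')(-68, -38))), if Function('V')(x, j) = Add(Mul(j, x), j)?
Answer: -2498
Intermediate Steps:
Function('V')(x, j) = Add(j, Mul(j, x))
Add(Function('L')(-42, -67), Mul(-1, Function('V')(-68, -38))) = Add(48, Mul(-1, Mul(-38, Add(1, -68)))) = Add(48, Mul(-1, Mul(-38, -67))) = Add(48, Mul(-1, 2546)) = Add(48, -2546) = -2498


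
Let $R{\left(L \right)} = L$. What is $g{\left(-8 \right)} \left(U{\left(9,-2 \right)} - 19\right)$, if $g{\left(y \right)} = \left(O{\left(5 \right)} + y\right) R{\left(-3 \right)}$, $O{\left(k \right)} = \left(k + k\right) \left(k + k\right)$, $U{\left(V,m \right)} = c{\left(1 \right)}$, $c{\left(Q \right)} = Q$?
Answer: $4968$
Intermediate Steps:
$U{\left(V,m \right)} = 1$
$O{\left(k \right)} = 4 k^{2}$ ($O{\left(k \right)} = 2 k 2 k = 4 k^{2}$)
$g{\left(y \right)} = -300 - 3 y$ ($g{\left(y \right)} = \left(4 \cdot 5^{2} + y\right) \left(-3\right) = \left(4 \cdot 25 + y\right) \left(-3\right) = \left(100 + y\right) \left(-3\right) = -300 - 3 y$)
$g{\left(-8 \right)} \left(U{\left(9,-2 \right)} - 19\right) = \left(-300 - -24\right) \left(1 - 19\right) = \left(-300 + 24\right) \left(-18\right) = \left(-276\right) \left(-18\right) = 4968$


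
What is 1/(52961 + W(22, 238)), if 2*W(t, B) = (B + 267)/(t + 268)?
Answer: 116/6143577 ≈ 1.8882e-5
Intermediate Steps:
W(t, B) = (267 + B)/(2*(268 + t)) (W(t, B) = ((B + 267)/(t + 268))/2 = ((267 + B)/(268 + t))/2 = (267 + B)/(2*(268 + t)))
1/(52961 + W(22, 238)) = 1/(52961 + (267 + 238)/(2*(268 + 22))) = 1/(52961 + (1/2)*505/290) = 1/(52961 + (1/2)*(1/290)*505) = 1/(52961 + 101/116) = 1/(6143577/116) = 116/6143577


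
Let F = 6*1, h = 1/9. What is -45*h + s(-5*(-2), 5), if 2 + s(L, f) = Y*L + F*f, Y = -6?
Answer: -37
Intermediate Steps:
h = ⅑ ≈ 0.11111
F = 6
s(L, f) = -2 - 6*L + 6*f (s(L, f) = -2 + (-6*L + 6*f) = -2 - 6*L + 6*f)
-45*h + s(-5*(-2), 5) = -45*⅑ + (-2 - (-30)*(-2) + 6*5) = -5 + (-2 - 6*10 + 30) = -5 + (-2 - 60 + 30) = -5 - 32 = -37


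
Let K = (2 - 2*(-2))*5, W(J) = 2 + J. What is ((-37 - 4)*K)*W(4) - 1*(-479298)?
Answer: 471918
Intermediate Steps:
K = 30 (K = (2 + 4)*5 = 6*5 = 30)
((-37 - 4)*K)*W(4) - 1*(-479298) = ((-37 - 4)*30)*(2 + 4) - 1*(-479298) = -41*30*6 + 479298 = -1230*6 + 479298 = -7380 + 479298 = 471918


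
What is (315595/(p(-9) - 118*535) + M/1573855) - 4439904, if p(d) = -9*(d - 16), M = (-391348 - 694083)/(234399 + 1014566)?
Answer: -109800475101870597788136/24730343500553575 ≈ -4.4399e+6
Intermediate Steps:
M = -1085431/1248965 ≈ -0.86906
p(d) = 144 - 9*d (p(d) = -9*(-16 + d) = 144 - 9*d)
(315595/(p(-9) - 118*535) + M/1573855) - 4439904 = (315595/((144 - 9*(-9)) - 118*535) - 1085431/1248965/1573855) - 4439904 = (315595/((144 + 81) - 63130) - 1085431/1248965*1/1573855) - 4439904 = (315595/(225 - 63130) - 1085431/1965689810075) - 4439904 = (315595/(-62905) - 1085431/1965689810075) - 4439904 = (315595*(-1/62905) - 1085431/1965689810075) - 4439904 = (-63119/12581 - 1085431/1965689810075) - 4439904 = -124072388777931336/24730343500553575 - 4439904 = -109800475101870597788136/24730343500553575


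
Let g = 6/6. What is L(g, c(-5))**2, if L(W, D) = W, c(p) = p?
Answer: 1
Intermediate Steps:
g = 1 (g = 6*(1/6) = 1)
L(g, c(-5))**2 = 1**2 = 1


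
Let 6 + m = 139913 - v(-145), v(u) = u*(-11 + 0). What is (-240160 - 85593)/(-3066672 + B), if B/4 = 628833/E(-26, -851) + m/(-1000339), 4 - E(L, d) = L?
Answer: 1629317151335/14919196659022 ≈ 0.10921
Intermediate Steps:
v(u) = -11*u (v(u) = u*(-11) = -11*u)
m = 138312 (m = -6 + (139913 - (-11)*(-145)) = -6 + (139913 - 1*1595) = -6 + (139913 - 1595) = -6 + 138318 = 138312)
E(L, d) = 4 - L
B = 419361350018/5001695 (B = 4*(628833/(4 - 1*(-26)) + 138312/(-1000339)) = 4*(628833/(4 + 26) + 138312*(-1/1000339)) = 4*(628833/30 - 138312/1000339) = 4*(628833*(1/30) - 138312/1000339) = 4*(209611/10 - 138312/1000339) = 4*(209680675009/10003390) = 419361350018/5001695 ≈ 83844.)
(-240160 - 85593)/(-3066672 + B) = (-240160 - 85593)/(-3066672 + 419361350018/5001695) = -325753/(-14919196659022/5001695) = -325753*(-5001695/14919196659022) = 1629317151335/14919196659022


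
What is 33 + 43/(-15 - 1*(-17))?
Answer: 109/2 ≈ 54.500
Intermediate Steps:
33 + 43/(-15 - 1*(-17)) = 33 + 43/(-15 + 17) = 33 + 43/2 = 109/2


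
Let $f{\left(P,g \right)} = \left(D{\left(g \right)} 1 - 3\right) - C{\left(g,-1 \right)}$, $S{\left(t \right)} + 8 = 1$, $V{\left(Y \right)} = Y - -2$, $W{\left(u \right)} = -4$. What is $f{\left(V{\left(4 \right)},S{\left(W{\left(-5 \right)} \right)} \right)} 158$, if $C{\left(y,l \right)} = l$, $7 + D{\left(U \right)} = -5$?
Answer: $-2212$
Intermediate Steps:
$D{\left(U \right)} = -12$ ($D{\left(U \right)} = -7 - 5 = -12$)
$V{\left(Y \right)} = 2 + Y$ ($V{\left(Y \right)} = Y + 2 = 2 + Y$)
$S{\left(t \right)} = -7$ ($S{\left(t \right)} = -8 + 1 = -7$)
$f{\left(P,g \right)} = -14$ ($f{\left(P,g \right)} = \left(\left(-12\right) 1 - 3\right) - -1 = \left(-12 - 3\right) + 1 = -15 + 1 = -14$)
$f{\left(V{\left(4 \right)},S{\left(W{\left(-5 \right)} \right)} \right)} 158 = \left(-14\right) 158 = -2212$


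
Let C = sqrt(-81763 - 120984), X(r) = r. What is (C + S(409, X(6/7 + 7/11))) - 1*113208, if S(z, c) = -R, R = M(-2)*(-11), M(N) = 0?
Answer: -113208 + I*sqrt(202747) ≈ -1.1321e+5 + 450.27*I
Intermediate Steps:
R = 0 (R = 0*(-11) = 0)
S(z, c) = 0 (S(z, c) = -1*0 = 0)
C = I*sqrt(202747) (C = sqrt(-202747) = I*sqrt(202747) ≈ 450.27*I)
(C + S(409, X(6/7 + 7/11))) - 1*113208 = (I*sqrt(202747) + 0) - 1*113208 = I*sqrt(202747) - 113208 = -113208 + I*sqrt(202747)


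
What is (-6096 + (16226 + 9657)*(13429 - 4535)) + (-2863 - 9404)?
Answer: 230185039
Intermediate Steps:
(-6096 + (16226 + 9657)*(13429 - 4535)) + (-2863 - 9404) = (-6096 + 25883*8894) - 12267 = (-6096 + 230203402) - 12267 = 230197306 - 12267 = 230185039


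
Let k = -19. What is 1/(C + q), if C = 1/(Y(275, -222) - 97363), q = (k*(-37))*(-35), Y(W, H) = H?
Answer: -97585/2401078926 ≈ -4.0642e-5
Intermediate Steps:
q = -24605 (q = -19*(-37)*(-35) = 703*(-35) = -24605)
C = -1/97585 (C = 1/(-222 - 97363) = 1/(-97585) = -1/97585 ≈ -1.0247e-5)
1/(C + q) = 1/(-1/97585 - 24605) = 1/(-2401078926/97585) = -97585/2401078926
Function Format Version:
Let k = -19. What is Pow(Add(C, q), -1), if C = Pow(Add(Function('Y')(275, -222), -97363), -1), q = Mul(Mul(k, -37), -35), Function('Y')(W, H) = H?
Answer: Rational(-97585, 2401078926) ≈ -4.0642e-5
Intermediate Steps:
q = -24605 (q = Mul(Mul(-19, -37), -35) = Mul(703, -35) = -24605)
C = Rational(-1, 97585) (C = Pow(Add(-222, -97363), -1) = Pow(-97585, -1) = Rational(-1, 97585) ≈ -1.0247e-5)
Pow(Add(C, q), -1) = Pow(Add(Rational(-1, 97585), -24605), -1) = Pow(Rational(-2401078926, 97585), -1) = Rational(-97585, 2401078926)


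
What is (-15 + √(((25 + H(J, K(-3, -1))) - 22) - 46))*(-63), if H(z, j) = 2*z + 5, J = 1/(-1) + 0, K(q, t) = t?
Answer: 945 - 126*I*√10 ≈ 945.0 - 398.45*I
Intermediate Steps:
J = -1 (J = 1*(-1) + 0 = -1 + 0 = -1)
H(z, j) = 5 + 2*z
(-15 + √(((25 + H(J, K(-3, -1))) - 22) - 46))*(-63) = (-15 + √(((25 + (5 + 2*(-1))) - 22) - 46))*(-63) = (-15 + √(((25 + (5 - 2)) - 22) - 46))*(-63) = (-15 + √(((25 + 3) - 22) - 46))*(-63) = (-15 + √((28 - 22) - 46))*(-63) = (-15 + √(6 - 46))*(-63) = (-15 + √(-40))*(-63) = (-15 + 2*I*√10)*(-63) = 945 - 126*I*√10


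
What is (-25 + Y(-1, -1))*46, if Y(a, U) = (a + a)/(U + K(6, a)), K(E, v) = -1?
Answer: -1104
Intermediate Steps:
Y(a, U) = 2*a/(-1 + U) (Y(a, U) = (a + a)/(U - 1) = (2*a)/(-1 + U) = 2*a/(-1 + U))
(-25 + Y(-1, -1))*46 = (-25 + 2*(-1)/(-1 - 1))*46 = (-25 + 2*(-1)/(-2))*46 = (-25 + 2*(-1)*(-1/2))*46 = (-25 + 1)*46 = -24*46 = -1104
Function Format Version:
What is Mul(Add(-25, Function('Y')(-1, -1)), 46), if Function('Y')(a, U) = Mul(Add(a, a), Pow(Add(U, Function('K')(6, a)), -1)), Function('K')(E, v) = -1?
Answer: -1104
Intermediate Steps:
Function('Y')(a, U) = Mul(2, a, Pow(Add(-1, U), -1)) (Function('Y')(a, U) = Mul(Add(a, a), Pow(Add(U, -1), -1)) = Mul(Mul(2, a), Pow(Add(-1, U), -1)) = Mul(2, a, Pow(Add(-1, U), -1)))
Mul(Add(-25, Function('Y')(-1, -1)), 46) = Mul(Add(-25, Mul(2, -1, Pow(Add(-1, -1), -1))), 46) = Mul(Add(-25, Mul(2, -1, Pow(-2, -1))), 46) = Mul(Add(-25, Mul(2, -1, Rational(-1, 2))), 46) = Mul(Add(-25, 1), 46) = Mul(-24, 46) = -1104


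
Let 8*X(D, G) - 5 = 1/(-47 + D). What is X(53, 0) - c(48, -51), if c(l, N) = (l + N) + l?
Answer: -2129/48 ≈ -44.354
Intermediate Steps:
X(D, G) = 5/8 + 1/(8*(-47 + D))
c(l, N) = N + 2*l (c(l, N) = (N + l) + l = N + 2*l)
X(53, 0) - c(48, -51) = (-234 + 5*53)/(8*(-47 + 53)) - (-51 + 2*48) = (1/8)*(-234 + 265)/6 - (-51 + 96) = (1/8)*(1/6)*31 - 1*45 = 31/48 - 45 = -2129/48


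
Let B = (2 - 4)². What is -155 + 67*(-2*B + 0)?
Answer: -691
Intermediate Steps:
B = 4 (B = (-2)² = 4)
-155 + 67*(-2*B + 0) = -155 + 67*(-2*4 + 0) = -155 + 67*(-8 + 0) = -155 + 67*(-8) = -155 - 536 = -691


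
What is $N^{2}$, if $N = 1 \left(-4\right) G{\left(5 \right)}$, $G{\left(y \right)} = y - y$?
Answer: $0$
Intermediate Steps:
$G{\left(y \right)} = 0$
$N = 0$ ($N = 1 \left(-4\right) 0 = \left(-4\right) 0 = 0$)
$N^{2} = 0^{2} = 0$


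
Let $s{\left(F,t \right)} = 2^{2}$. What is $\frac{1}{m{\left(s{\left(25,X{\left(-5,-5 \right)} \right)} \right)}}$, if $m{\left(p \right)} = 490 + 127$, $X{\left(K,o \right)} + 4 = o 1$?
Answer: $\frac{1}{617} \approx 0.0016207$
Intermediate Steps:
$X{\left(K,o \right)} = -4 + o$ ($X{\left(K,o \right)} = -4 + o 1 = -4 + o$)
$s{\left(F,t \right)} = 4$
$m{\left(p \right)} = 617$
$\frac{1}{m{\left(s{\left(25,X{\left(-5,-5 \right)} \right)} \right)}} = \frac{1}{617}$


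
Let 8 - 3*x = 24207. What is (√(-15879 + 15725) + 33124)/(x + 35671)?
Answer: 49686/41407 + 3*I*√154/82814 ≈ 1.1999 + 0.00044955*I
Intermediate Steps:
x = -24199/3 (x = 8/3 - ⅓*24207 = 8/3 - 8069 = -24199/3 ≈ -8066.3)
(√(-15879 + 15725) + 33124)/(x + 35671) = (√(-15879 + 15725) + 33124)/(-24199/3 + 35671) = (√(-154) + 33124)/(82814/3) = (I*√154 + 33124)*(3/82814) = (33124 + I*√154)*(3/82814) = 49686/41407 + 3*I*√154/82814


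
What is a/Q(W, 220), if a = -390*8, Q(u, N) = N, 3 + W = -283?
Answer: -156/11 ≈ -14.182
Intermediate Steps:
W = -286 (W = -3 - 283 = -286)
a = -3120
a/Q(W, 220) = -3120/220 = -3120*1/220 = -156/11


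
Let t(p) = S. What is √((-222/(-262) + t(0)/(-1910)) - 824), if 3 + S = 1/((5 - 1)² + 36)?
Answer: I*√1393463450045446/1301092 ≈ 28.691*I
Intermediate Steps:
S = -155/52 (S = -3 + 1/((5 - 1)² + 36) = -3 + 1/(4² + 36) = -3 + 1/(16 + 36) = -3 + 1/52 = -155/52 ≈ -2.9808)
t(p) = -155/52
√((-222/(-262) + t(0)/(-1910)) - 824) = √((-222/(-262) - 155/52/(-1910)) - 824) = √((-222*(-1/262) - 155/52*(-1/1910)) - 824) = √((111/131 + 31/19864) - 824) = √(2208965/2602184 - 824) = √(-2141990651/2602184) = I*√1393463450045446/1301092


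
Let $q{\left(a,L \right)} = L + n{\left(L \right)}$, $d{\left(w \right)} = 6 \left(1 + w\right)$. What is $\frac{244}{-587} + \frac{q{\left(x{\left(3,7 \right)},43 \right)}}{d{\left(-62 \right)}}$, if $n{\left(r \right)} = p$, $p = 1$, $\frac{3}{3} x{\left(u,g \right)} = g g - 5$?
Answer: $- \frac{57566}{107421} \approx -0.53589$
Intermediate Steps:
$x{\left(u,g \right)} = -5 + g^{2}$ ($x{\left(u,g \right)} = g g - 5 = g^{2} - 5 = -5 + g^{2}$)
$n{\left(r \right)} = 1$
$d{\left(w \right)} = 6 + 6 w$
$q{\left(a,L \right)} = 1 + L$ ($q{\left(a,L \right)} = L + 1 = 1 + L$)
$\frac{244}{-587} + \frac{q{\left(x{\left(3,7 \right)},43 \right)}}{d{\left(-62 \right)}} = \frac{244}{-587} + \frac{1 + 43}{6 + 6 \left(-62\right)} = 244 \left(- \frac{1}{587}\right) + \frac{44}{6 - 372} = - \frac{244}{587} + \frac{44}{-366} = - \frac{244}{587} + 44 \left(- \frac{1}{366}\right) = - \frac{244}{587} - \frac{22}{183} = - \frac{57566}{107421}$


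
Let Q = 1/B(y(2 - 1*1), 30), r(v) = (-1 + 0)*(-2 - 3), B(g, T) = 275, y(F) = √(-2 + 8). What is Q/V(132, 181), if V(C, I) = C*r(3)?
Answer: 1/181500 ≈ 5.5096e-6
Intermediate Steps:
y(F) = √6
r(v) = 5 (r(v) = -1*(-5) = 5)
V(C, I) = 5*C (V(C, I) = C*5 = 5*C)
Q = 1/275 ≈ 0.0036364
Q/V(132, 181) = 1/(275*((5*132))) = (1/275)/660 = (1/275)*(1/660) = 1/181500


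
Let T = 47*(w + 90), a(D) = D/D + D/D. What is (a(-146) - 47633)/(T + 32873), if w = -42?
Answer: -47631/35129 ≈ -1.3559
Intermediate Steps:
a(D) = 2 (a(D) = 1 + 1 = 2)
T = 2256 (T = 47*(-42 + 90) = 47*48 = 2256)
(a(-146) - 47633)/(T + 32873) = (2 - 47633)/(2256 + 32873) = -47631/35129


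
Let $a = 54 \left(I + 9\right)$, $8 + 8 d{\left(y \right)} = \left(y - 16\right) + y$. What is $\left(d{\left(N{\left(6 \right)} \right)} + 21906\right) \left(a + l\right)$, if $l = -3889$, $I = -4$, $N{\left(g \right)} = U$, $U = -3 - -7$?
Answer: $-79270576$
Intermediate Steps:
$U = 4$ ($U = -3 + 7 = 4$)
$N{\left(g \right)} = 4$
$d{\left(y \right)} = -3 + \frac{y}{4}$ ($d{\left(y \right)} = -1 + \frac{\left(y - 16\right) + y}{8} = -1 + \frac{\left(-16 + y\right) + y}{8} = -1 + \frac{-16 + 2 y}{8} = -1 + \left(-2 + \frac{y}{4}\right) = -3 + \frac{y}{4}$)
$a = 270$ ($a = 54 \left(-4 + 9\right) = 54 \cdot 5 = 270$)
$\left(d{\left(N{\left(6 \right)} \right)} + 21906\right) \left(a + l\right) = \left(\left(-3 + \frac{1}{4} \cdot 4\right) + 21906\right) \left(270 - 3889\right) = \left(\left(-3 + 1\right) + 21906\right) \left(-3619\right) = \left(-2 + 21906\right) \left(-3619\right) = 21904 \left(-3619\right) = -79270576$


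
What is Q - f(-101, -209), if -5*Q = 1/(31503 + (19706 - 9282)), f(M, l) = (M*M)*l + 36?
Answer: 446936159854/209635 ≈ 2.1320e+6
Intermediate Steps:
f(M, l) = 36 + l*M**2 (f(M, l) = M**2*l + 36 = l*M**2 + 36 = 36 + l*M**2)
Q = -1/209635 (Q = -1/(5*(31503 + (19706 - 9282))) = -1/(5*(31503 + 10424)) = -1/5/41927 = -1/5*1/41927 = -1/209635 ≈ -4.7702e-6)
Q - f(-101, -209) = -1/209635 - (36 - 209*(-101)**2) = -1/209635 - (36 - 209*10201) = -1/209635 - (36 - 2132009) = -1/209635 - 1*(-2131973) = -1/209635 + 2131973 = 446936159854/209635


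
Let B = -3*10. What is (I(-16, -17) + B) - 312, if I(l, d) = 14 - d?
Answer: -311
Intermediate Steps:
B = -30
(I(-16, -17) + B) - 312 = ((14 - 1*(-17)) - 30) - 312 = ((14 + 17) - 30) - 312 = (31 - 30) - 312 = 1 - 312 = -311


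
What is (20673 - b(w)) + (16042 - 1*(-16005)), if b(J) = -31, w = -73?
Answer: 52751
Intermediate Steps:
(20673 - b(w)) + (16042 - 1*(-16005)) = (20673 - 1*(-31)) + (16042 - 1*(-16005)) = (20673 + 31) + (16042 + 16005) = 20704 + 32047 = 52751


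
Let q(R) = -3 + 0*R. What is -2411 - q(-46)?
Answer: -2408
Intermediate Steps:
q(R) = -3 (q(R) = -3 + 0 = -3)
-2411 - q(-46) = -2411 - 1*(-3) = -2411 + 3 = -2408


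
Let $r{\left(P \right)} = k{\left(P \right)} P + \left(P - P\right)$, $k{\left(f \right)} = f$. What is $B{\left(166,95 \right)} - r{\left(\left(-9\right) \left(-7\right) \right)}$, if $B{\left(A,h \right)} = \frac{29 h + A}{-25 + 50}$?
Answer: $- \frac{96304}{25} \approx -3852.2$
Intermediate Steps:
$B{\left(A,h \right)} = \frac{A}{25} + \frac{29 h}{25}$ ($B{\left(A,h \right)} = \frac{A + 29 h}{25} = \left(A + 29 h\right) \frac{1}{25} = \frac{A}{25} + \frac{29 h}{25}$)
$r{\left(P \right)} = P^{2}$ ($r{\left(P \right)} = P P + \left(P - P\right) = P^{2} + 0 = P^{2}$)
$B{\left(166,95 \right)} - r{\left(\left(-9\right) \left(-7\right) \right)} = \left(\frac{1}{25} \cdot 166 + \frac{29}{25} \cdot 95\right) - \left(\left(-9\right) \left(-7\right)\right)^{2} = \left(\frac{166}{25} + \frac{551}{5}\right) - 63^{2} = \frac{2921}{25} - 3969 = - \frac{96304}{25}$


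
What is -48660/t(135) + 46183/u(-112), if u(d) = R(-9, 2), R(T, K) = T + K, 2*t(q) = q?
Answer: -461063/63 ≈ -7318.5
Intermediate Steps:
t(q) = q/2
R(T, K) = K + T
u(d) = -7 (u(d) = 2 - 9 = -7)
-48660/t(135) + 46183/u(-112) = -48660/((1/2)*135) + 46183/(-7) = -48660/135/2 + 46183*(-1/7) = -48660*2/135 - 46183/7 = -6488/9 - 46183/7 = -461063/63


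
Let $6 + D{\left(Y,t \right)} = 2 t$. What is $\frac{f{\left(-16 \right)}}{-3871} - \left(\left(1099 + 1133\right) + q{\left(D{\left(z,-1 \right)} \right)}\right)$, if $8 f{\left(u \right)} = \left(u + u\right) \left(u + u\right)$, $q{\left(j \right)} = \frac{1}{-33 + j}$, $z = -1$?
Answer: $- \frac{354244329}{158711} \approx -2232.0$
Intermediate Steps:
$D{\left(Y,t \right)} = -6 + 2 t$
$f{\left(u \right)} = \frac{u^{2}}{2}$ ($f{\left(u \right)} = \frac{\left(u + u\right) \left(u + u\right)}{8} = \frac{2 u 2 u}{8} = \frac{4 u^{2}}{8} = \frac{u^{2}}{2}$)
$\frac{f{\left(-16 \right)}}{-3871} - \left(\left(1099 + 1133\right) + q{\left(D{\left(z,-1 \right)} \right)}\right) = \frac{\frac{1}{2} \left(-16\right)^{2}}{-3871} - \left(\left(1099 + 1133\right) + \frac{1}{-33 + \left(-6 + 2 \left(-1\right)\right)}\right) = \frac{1}{2} \cdot 256 \left(- \frac{1}{3871}\right) - \left(2232 + \frac{1}{-33 - 8}\right) = 128 \left(- \frac{1}{3871}\right) - \left(2232 + \frac{1}{-33 - 8}\right) = - \frac{128}{3871} - \left(2232 + \frac{1}{-41}\right) = - \frac{128}{3871} - \left(2232 - \frac{1}{41}\right) = - \frac{128}{3871} - \frac{91511}{41} = - \frac{354244329}{158711}$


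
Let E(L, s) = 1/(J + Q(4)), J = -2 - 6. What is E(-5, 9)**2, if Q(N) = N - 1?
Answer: 1/25 ≈ 0.040000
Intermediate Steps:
Q(N) = -1 + N
J = -8
E(L, s) = -1/5 (E(L, s) = 1/(-8 + (-1 + 4)) = 1/(-8 + 3) = 1/(-5) = -1/5)
E(-5, 9)**2 = (-1/5)**2 = 1/25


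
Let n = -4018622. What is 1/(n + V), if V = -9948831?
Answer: -1/13967453 ≈ -7.1595e-8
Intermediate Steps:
1/(n + V) = 1/(-4018622 - 9948831) = 1/(-13967453) = -1/13967453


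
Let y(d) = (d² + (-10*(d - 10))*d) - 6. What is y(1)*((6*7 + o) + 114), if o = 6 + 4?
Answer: 14110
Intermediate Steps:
o = 10
y(d) = -6 + d² + d*(100 - 10*d) (y(d) = (d² + (-10*(-10 + d))*d) - 6 = (d² + (100 - 10*d)*d) - 6 = (d² + d*(100 - 10*d)) - 6 = -6 + d² + d*(100 - 10*d))
y(1)*((6*7 + o) + 114) = (-6 - 9*1² + 100*1)*((6*7 + 10) + 114) = (-6 - 9*1 + 100)*((42 + 10) + 114) = (-6 - 9 + 100)*(52 + 114) = 85*166 = 14110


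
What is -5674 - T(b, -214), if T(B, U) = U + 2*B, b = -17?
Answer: -5426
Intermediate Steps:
-5674 - T(b, -214) = -5674 - (-214 + 2*(-17)) = -5674 - (-214 - 34) = -5674 - 1*(-248) = -5674 + 248 = -5426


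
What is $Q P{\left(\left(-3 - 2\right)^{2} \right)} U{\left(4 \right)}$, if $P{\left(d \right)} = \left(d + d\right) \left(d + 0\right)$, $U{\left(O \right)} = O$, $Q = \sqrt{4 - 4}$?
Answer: $0$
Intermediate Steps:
$Q = 0$ ($Q = \sqrt{0} = 0$)
$P{\left(d \right)} = 2 d^{2}$ ($P{\left(d \right)} = 2 d d = 2 d^{2}$)
$Q P{\left(\left(-3 - 2\right)^{2} \right)} U{\left(4 \right)} = 0 \cdot 2 \left(\left(-3 - 2\right)^{2}\right)^{2} \cdot 4 = 0 \cdot 2 \left(\left(-5\right)^{2}\right)^{2} \cdot 4 = 0 \cdot 2 \cdot 25^{2} \cdot 4 = 0 \cdot 2 \cdot 625 \cdot 4 = 0 \cdot 1250 \cdot 4 = 0 \cdot 4 = 0$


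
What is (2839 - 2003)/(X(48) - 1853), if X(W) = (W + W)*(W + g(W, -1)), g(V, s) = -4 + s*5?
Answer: 836/1891 ≈ 0.44209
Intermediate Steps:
g(V, s) = -4 + 5*s
X(W) = 2*W*(-9 + W) (X(W) = (W + W)*(W + (-4 + 5*(-1))) = (2*W)*(W + (-4 - 5)) = (2*W)*(W - 9) = (2*W)*(-9 + W) = 2*W*(-9 + W))
(2839 - 2003)/(X(48) - 1853) = (2839 - 2003)/(2*48*(-9 + 48) - 1853) = 836/(2*48*39 - 1853) = 836/(3744 - 1853) = 836/1891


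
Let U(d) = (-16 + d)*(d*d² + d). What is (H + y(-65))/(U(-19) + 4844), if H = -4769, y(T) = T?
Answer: -2417/122787 ≈ -0.019684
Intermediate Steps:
U(d) = (-16 + d)*(d + d³) (U(d) = (-16 + d)*(d³ + d) = (-16 + d)*(d + d³))
(H + y(-65))/(U(-19) + 4844) = (-4769 - 65)/(-19*(-16 - 19 + (-19)³ - 16*(-19)²) + 4844) = -4834/(-19*(-16 - 19 - 6859 - 16*361) + 4844) = -4834/(-19*(-16 - 19 - 6859 - 5776) + 4844) = -4834/(-19*(-12670) + 4844) = -4834/(240730 + 4844) = -4834/245574 = -4834*1/245574 = -2417/122787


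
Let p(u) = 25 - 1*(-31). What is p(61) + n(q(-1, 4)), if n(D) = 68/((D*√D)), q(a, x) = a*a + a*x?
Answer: 56 + 68*I*√3/9 ≈ 56.0 + 13.087*I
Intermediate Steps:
q(a, x) = a² + a*x
n(D) = 68/D^(3/2) (n(D) = 68/(D^(3/2)) = 68/D^(3/2))
p(u) = 56 (p(u) = 25 + 31 = 56)
p(61) + n(q(-1, 4)) = 56 + 68/(-(-1 + 4))^(3/2) = 56 + 68/(-1*3)^(3/2) = 56 + 68/(-3)^(3/2) = 56 + 68*(I*√3/9) = 56 + 68*I*√3/9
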